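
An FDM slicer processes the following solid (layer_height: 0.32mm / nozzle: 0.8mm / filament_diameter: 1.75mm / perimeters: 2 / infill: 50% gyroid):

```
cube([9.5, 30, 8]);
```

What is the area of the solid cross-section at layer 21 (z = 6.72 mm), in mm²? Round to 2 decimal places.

285.00 mm²

At z = 6.72 mm: the 9.5×30 cube contributes its full rectangle (area 285.00 mm²). Overall, the cross-section is a single solid region. Net area = 285.00 mm².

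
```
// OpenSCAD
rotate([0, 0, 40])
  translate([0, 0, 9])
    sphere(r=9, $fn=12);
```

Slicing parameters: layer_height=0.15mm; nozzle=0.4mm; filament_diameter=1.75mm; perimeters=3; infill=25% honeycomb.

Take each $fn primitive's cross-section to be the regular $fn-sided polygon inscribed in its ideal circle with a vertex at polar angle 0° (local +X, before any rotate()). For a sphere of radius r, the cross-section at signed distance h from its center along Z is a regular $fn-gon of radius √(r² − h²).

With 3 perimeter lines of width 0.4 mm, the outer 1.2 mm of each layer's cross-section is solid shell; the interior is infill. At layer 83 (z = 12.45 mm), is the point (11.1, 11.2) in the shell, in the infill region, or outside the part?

At z = 12.45 mm: the r=9 sphere contributes a regular 12-gon of circumradius √(9²−3.45²) = 8.312; (rotated 40° about Z; rotation is an isometry so areas/perimeters/island counts are preserved). Overall, the cross-section is a single solid region. Undo the 40° rotation: the query point maps to (15.702, 1.445) in the un-rotated model frame. The nearest boundary edge runs (8.31, 0.00)→(7.20, 4.16); distance from the point to it = 7.53 mm. The point is not inside any of the regions above, so it lies outside the cross-section (7.53 mm from the nearest boundary).

outside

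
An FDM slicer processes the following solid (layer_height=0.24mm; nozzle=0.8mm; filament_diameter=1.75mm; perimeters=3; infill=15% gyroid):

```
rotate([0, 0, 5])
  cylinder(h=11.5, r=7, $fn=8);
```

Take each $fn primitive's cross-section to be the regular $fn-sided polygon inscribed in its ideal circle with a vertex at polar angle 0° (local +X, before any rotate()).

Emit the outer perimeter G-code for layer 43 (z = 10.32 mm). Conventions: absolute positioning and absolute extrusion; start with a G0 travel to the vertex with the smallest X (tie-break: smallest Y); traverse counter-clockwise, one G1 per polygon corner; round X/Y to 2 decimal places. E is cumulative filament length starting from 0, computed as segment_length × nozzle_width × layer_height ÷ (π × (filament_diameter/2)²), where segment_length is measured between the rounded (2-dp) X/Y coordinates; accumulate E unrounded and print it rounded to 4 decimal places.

At z = 10.32 mm: the r=7 cylinder gives a regular 8-gon of circumradius 7 (constant along its height); (whole slice rotated 5° about Z — lengths, areas and connectivity unchanged). The outline is a single polygon with 8 vertices. Extrusion per mm of travel: 0.8 × 0.24 / (π × 0.875²) = 0.079824. Accumulating E over each segment gives final E = 3.4201.

G0 X-6.97 Y-0.61 Z10.32
G1 X-4.50 Y-5.36 E0.4274
G1 X0.61 Y-6.97 E0.8550
G1 X5.36 Y-4.50 E1.2824
G1 X6.97 Y0.61 E1.7101
G1 X4.50 Y5.36 E2.1374
G1 X-0.61 Y6.97 E2.5651
G1 X-5.36 Y4.50 E2.9925
G1 X-6.97 Y-0.61 E3.4201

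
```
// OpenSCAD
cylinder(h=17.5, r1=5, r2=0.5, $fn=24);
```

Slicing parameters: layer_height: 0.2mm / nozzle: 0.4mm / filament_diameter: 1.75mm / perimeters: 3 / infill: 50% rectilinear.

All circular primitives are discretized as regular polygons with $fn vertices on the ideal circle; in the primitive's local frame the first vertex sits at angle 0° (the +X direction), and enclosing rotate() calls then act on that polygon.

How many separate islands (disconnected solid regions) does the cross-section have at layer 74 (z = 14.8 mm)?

At z = 14.8 mm: the cone contributes a regular 24-gon of circumradius 1.194 (interpolated between r1=5 and r2=0.5 at t=0.846). Overall, the cross-section is a single solid region. Island count = 1.

1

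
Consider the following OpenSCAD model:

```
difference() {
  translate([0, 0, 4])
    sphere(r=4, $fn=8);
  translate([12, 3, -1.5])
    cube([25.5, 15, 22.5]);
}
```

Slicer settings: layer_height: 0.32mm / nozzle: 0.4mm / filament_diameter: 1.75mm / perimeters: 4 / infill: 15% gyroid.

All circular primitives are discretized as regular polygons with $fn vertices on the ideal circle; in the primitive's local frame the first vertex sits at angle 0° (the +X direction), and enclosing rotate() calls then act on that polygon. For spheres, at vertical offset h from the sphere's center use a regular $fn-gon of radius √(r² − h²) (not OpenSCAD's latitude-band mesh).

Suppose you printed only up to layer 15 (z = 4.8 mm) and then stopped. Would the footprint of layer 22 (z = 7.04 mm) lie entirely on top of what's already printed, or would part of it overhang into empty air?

Compare the two slices. At z = 4.8: the sphere: section is a regular 8-gon, circumradius = √(r²−h²) = √(4²−0.8²) = 3.919 (area = (8/2)·3.919²·sin(360°/8) = 43.44 mm²); the cube at (12, 3) (footprint 25.5×15) is included at this height (area 382.50 mm²); Taking the first minus the rest: starting from the r=4 sphere (43.44 mm²), the 25.5×15 cube at (12, 3) misses the remaining region (no effect) — area = 43.44 mm². At z = 7.04: the r=4 sphere slices to a regular 8-gon of circumradius 2.600 (√(r²−h²) with h=3.04 from center) (area = (8/2)·2.600²·sin(360°/8) = 19.12 mm²); the cube at (12, 3) is present — its section is the full 25.5×15 rectangle (area 382.50 mm²); Taking the first minus the rest: starting from the r=4 sphere (19.12 mm²), the 25.5×15 cube at (12, 3) misses the remaining region (no effect) — area = 19.12 mm². Checking containment: the cross-section at z = 7.04 is a subset of the cross-section at z = 4.8.

entirely on top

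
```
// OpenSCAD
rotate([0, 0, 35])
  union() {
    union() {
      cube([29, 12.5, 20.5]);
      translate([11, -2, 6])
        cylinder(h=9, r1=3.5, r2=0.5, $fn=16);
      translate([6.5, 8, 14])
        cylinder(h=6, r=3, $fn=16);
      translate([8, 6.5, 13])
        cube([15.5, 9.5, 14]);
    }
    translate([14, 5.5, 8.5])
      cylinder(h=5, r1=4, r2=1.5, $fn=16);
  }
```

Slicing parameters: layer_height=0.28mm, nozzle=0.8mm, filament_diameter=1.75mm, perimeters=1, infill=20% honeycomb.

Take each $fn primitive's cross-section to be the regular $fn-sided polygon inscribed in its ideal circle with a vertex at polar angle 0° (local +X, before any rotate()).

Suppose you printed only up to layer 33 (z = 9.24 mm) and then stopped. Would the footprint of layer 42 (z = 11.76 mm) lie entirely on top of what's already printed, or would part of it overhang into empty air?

Compare the two slices. At z = 9.24: the 29×12.5 cube contributes its full rectangle (area 362.50 mm²); the cone at (11, -2) (r1=3.5→r2=0.5) has section circumradius 2.420 here — a regular 16-gon (area = (16/2)·2.420²·sin(360°/16) = 17.93 mm²); the cylinder at (6.5, 8) is absent (z outside [14, 20]); the cube at (8, 6.5) does not reach this height (z outside [13, 27]); Combining (union): the regions partially overlap — summed areas 380.43 mm² minus the doubly-counted overlap 0.69 mm² gives 379.74 mm² — area = 379.74 mm²; the cone at (14, 5.5) (r1=4→r2=1.5) has section circumradius 3.630 here — a regular 16-gon (area = (16/2)·3.630²·sin(360°/16) = 40.34 mm²); Merging all regions: the cone at (14, 5.5) lies entirely inside the result so far, so the union is just the result so far — area = 379.74 mm²; (whole slice rotated 35° about Z — lengths, areas and connectivity unchanged). At z = 11.76: the 29×12.5 cube contributes its full rectangle (area 362.50 mm²); the cone at (11, -2): at t=0.640 of its height the radius interpolates to r₁+(r₂−r₁)t = 1.580, giving a regular 16-gon of that circumradius (area = (16/2)·1.580²·sin(360°/16) = 7.64 mm²); the cylinder at (6.5, 8) does not reach this height (z outside [14, 20]); the cube at (8, 6.5) is absent (z outside [13, 27]); Taking the union: the 2 present regions are separate (no shared area or edge), so areas and boundary lengths simply add and each stays a separate island — area = 370.14 mm²; the cone at (14, 5.5) contributes a regular 16-gon of circumradius 2.370 (interpolated between r1=4 and r2=1.5 at t=0.652) (area = (16/2)·2.370²·sin(360°/16) = 17.20 mm²); Combining (union): the cone at (14, 5.5) lies entirely inside that combined region, so the union is just that combined region — area = 370.14 mm²; (whole slice rotated 35° about Z — lengths, areas and connectivity unchanged). Checking containment: the cross-section at z = 11.76 is a subset of the cross-section at z = 9.24.

entirely on top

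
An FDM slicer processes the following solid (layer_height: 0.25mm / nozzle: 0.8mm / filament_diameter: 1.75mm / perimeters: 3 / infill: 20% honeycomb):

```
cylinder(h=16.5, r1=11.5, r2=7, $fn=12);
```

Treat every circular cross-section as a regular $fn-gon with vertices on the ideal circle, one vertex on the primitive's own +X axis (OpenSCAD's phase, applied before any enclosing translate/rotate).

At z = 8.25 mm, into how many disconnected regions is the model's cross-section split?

At z = 8.25 mm: the cone contributes a regular 12-gon of circumradius 9.250 (interpolated between r1=11.5 and r2=7 at t=0.500). The result has 1 disconnected region.

1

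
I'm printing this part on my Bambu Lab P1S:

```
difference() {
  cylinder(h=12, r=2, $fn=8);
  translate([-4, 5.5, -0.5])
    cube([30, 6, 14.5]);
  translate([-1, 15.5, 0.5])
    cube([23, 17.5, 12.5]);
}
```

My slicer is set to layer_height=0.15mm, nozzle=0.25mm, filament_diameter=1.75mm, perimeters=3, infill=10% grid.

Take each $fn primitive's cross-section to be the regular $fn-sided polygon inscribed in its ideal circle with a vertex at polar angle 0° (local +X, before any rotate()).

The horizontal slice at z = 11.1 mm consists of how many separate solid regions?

1

At z = 11.1 mm: the cylinder: section is a regular 8-gon, circumradius r=2; the cube at (-4, 5.5) is present — its section is the full 30×6 rectangle; the 23×17.5 cube at (-1, 15.5) contributes its full rectangle; Subtracting the remaining from the first: starting from the r=2 cylinder, the 30×6 cube at (-4, 5.5) misses the remaining region (no effect); the 23×17.5 cube at (-1, 15.5) misses the remaining region (no effect) — 1 connected region. The result has 1 disconnected region.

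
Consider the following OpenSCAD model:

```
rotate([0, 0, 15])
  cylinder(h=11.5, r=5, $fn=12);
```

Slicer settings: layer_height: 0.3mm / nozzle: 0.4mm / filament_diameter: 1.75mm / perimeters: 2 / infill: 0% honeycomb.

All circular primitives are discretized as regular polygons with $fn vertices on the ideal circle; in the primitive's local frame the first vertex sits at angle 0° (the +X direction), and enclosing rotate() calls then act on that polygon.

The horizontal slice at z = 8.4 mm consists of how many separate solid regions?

1

At z = 8.4 mm: the cylinder: section is a regular 12-gon, circumradius r=5; (rotated 15° about Z; rotation is an isometry so areas/perimeters/island counts are preserved). The result has 1 disconnected region.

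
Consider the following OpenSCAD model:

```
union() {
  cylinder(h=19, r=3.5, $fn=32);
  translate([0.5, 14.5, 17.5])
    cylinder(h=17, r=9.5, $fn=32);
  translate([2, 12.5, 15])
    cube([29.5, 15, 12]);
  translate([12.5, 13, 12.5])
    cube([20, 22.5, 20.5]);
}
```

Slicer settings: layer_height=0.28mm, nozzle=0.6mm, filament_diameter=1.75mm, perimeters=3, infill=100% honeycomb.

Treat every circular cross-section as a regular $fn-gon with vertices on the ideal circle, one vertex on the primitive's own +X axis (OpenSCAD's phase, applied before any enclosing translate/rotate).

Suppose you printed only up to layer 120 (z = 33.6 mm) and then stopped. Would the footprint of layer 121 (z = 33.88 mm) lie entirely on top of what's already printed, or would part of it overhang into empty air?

Compare the two slices. At z = 33.6: the cylinder is absent (z outside [0, 19]); the r=9.5 cylinder at (0.5, 14.5) contributes a regular 32-gon of circumradius 9.5 (area = (32/2)·9.500²·sin(360°/32) = 281.71 mm²); the cube at (2, 12.5) is not intersected at this z (z outside [15, 27]); the cube at (12.5, 13) is absent (z outside [12.5, 33]); Combining (union): only the r=9.5 cylinder at (0.5, 14.5) is present, so the union is just that shape — area = 281.71 mm². At z = 33.88: the cylinder does not reach this height (z outside [0, 19]); the cylinder at (0.5, 14.5): section is a regular 32-gon, circumradius r=9.5 (area = (32/2)·9.500²·sin(360°/32) = 281.71 mm²); the cube at (2, 12.5) is not intersected at this z (z outside [15, 27]); the cube at (12.5, 13) does not reach this height (z outside [12.5, 33]); Merging all regions: only the r=9.5 cylinder at (0.5, 14.5) is present, so the union is just that shape — area = 281.71 mm². Checking containment: the cross-section at z = 33.88 is a subset of the cross-section at z = 33.6.

entirely on top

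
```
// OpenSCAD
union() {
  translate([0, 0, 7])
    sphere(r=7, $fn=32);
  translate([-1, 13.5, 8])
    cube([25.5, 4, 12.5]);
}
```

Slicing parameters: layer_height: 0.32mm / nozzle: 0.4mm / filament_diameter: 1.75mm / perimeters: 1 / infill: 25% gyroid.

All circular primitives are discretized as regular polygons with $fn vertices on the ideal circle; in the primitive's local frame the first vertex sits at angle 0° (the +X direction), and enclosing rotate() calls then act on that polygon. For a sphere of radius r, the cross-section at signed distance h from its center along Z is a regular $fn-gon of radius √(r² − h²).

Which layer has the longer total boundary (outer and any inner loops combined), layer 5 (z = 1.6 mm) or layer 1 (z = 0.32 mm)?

Layer 5 (z = 1.6): the sphere: section is a regular 32-gon, circumradius = √(r²−h²) = √(7²−5.4²) = 4.454 (perimeter = 2·32·4.454·sin(180°/32) = 27.94 mm); the cube at (-1, 13.5) is absent (z outside [8, 20.5]); Taking the union: only the r=7 sphere is present, so the union is just that shape — boundary = 27.94 mm. So its perimeter = 27.94 mm. Layer 1 (z = 0.32): the r=7 sphere slices to a regular 32-gon of circumradius 2.092 (√(r²−h²) with h=6.68 from center) (perimeter = 2·32·2.092·sin(180°/32) = 13.13 mm); the cube at (-1, 13.5) is not intersected at this z (z outside [8, 20.5]); Taking the union: only the r=7 sphere is present, so the union is just that shape — boundary = 13.13 mm. So its perimeter = 13.13 mm. Layer 5 is larger (27.94 vs 13.13 mm).

layer 5 (z = 1.6 mm)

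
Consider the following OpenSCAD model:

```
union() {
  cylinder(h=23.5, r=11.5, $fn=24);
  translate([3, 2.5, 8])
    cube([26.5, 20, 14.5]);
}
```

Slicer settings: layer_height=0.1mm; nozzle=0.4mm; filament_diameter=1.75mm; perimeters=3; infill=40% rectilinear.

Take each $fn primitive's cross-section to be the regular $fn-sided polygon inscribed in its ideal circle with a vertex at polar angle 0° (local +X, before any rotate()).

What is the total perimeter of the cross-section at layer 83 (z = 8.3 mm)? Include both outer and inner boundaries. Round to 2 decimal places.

At z = 8.3 mm: the cylinder: section is a regular 24-gon, circumradius r=11.5 (perimeter = 2·24·11.500·sin(180°/24) = 72.05 mm); the cube at (3, 2.5) (footprint 26.5×20) is included at this height (perimeter 93.00 mm); Merging all regions: the regions partially overlap (shared area 47.94 mm²), so the edge portions inside another operand are dropped and the merged outline is re-measured after clipping — boundary = 135.82 mm. Overall, the cross-section is a single solid region. Total boundary length (outer) = 135.82 mm.

135.82 mm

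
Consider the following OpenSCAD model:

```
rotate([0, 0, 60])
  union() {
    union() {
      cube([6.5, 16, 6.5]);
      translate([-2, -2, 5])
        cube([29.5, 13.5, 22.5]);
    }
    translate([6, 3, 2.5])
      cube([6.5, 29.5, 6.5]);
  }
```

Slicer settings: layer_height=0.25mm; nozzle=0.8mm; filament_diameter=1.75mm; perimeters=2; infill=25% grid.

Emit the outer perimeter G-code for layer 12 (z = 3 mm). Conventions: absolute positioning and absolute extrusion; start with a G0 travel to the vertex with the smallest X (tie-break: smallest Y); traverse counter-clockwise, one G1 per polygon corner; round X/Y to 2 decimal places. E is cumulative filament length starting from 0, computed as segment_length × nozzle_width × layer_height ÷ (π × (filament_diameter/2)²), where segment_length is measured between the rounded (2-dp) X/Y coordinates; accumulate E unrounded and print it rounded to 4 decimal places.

G0 X-25.15 Y21.45 Z3.00
G1 X-10.86 Y13.20 E1.3720
G1 X-13.86 Y8.00 E1.8712
G1 X0.00 Y0.00 E3.2019
G1 X3.25 Y5.63 E3.7424
G1 X0.65 Y7.13 E3.9920
G1 X3.65 Y12.33 E4.4912
G1 X-21.90 Y27.08 E6.9443
G1 X-25.15 Y21.45 E7.4848

At z = 3 mm: the 6.5×16 cube contributes its full rectangle; the cube at (-2, -2) is absent (z outside [5, 27.5]); Merging all regions: only the 6.5×16 cube is present, so the union is just that shape — 1 connected region; the 6.5×29.5 cube at (6, 3) contributes its full rectangle; Combining (union): the regions partially overlap (shared area 6.50 mm²), so overlapping operands fuse into one piece — 1 connected region; (rotated 60° about Z; rotation is an isometry so areas/perimeters/island counts are preserved). The outline is a single polygon with 8 vertices. Extrusion per mm of travel: 0.8 × 0.25 / (π × 0.875²) = 0.083150. Accumulating E over each segment gives final E = 7.4848.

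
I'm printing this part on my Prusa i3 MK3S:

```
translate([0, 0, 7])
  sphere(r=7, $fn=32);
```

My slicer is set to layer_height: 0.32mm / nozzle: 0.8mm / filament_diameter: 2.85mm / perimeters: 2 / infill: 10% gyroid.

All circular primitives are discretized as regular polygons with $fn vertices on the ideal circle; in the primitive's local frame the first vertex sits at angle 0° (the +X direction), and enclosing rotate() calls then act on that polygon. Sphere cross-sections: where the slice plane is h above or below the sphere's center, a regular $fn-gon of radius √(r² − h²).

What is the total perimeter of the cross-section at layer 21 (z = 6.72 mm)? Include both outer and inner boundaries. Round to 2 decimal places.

43.88 mm

At z = 6.72 mm: the sphere: section is a regular 32-gon, circumradius = √(r²−h²) = √(7²−0.28²) = 6.994 (perimeter = 2·32·6.994·sin(180°/32) = 43.88 mm). Overall, the cross-section is a single solid region. Total boundary length (outer) = 43.88 mm.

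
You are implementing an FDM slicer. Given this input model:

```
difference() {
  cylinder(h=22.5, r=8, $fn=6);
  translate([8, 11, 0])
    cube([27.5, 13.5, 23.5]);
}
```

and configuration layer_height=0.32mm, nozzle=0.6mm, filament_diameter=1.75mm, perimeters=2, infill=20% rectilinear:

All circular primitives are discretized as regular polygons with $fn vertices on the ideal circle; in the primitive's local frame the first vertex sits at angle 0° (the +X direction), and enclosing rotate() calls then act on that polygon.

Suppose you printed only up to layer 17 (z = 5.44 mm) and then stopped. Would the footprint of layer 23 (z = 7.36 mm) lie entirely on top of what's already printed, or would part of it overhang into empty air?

Compare the two slices. At z = 5.44: the cylinder: section is a regular 6-gon, circumradius r=8 (area = (6/2)·8.000²·sin(360°/6) = 166.28 mm²); the cube at (8, 11) is present — its section is the full 27.5×13.5 rectangle (area 371.25 mm²); Taking the first minus the rest: starting from the r=8 cylinder (166.28 mm²), the 27.5×13.5 cube at (8, 11) misses the remaining region (no effect) — area = 166.28 mm². At z = 7.36: the r=8 cylinder gives a regular 6-gon of circumradius 8 (constant along its height) (area = (6/2)·8.000²·sin(360°/6) = 166.28 mm²); the cube at (8, 11) is present — its section is the full 27.5×13.5 rectangle (area 371.25 mm²); Subtracting the remaining from the first: starting from the r=8 cylinder (166.28 mm²), the 27.5×13.5 cube at (8, 11) misses the remaining region (no effect) — area = 166.28 mm². Checking containment: the cross-section at z = 7.36 is a subset of the cross-section at z = 5.44.

entirely on top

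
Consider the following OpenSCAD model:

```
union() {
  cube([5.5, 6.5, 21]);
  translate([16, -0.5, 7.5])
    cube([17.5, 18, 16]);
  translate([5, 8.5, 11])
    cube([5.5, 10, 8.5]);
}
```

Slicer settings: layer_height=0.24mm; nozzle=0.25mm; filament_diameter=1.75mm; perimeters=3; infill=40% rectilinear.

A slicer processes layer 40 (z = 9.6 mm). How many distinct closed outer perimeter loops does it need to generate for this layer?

At z = 9.6 mm: the 5.5×6.5 cube contributes its full rectangle; the 17.5×18 cube at (16, -0.5) contributes its full rectangle; the cube at (5, 8.5) is not intersected at this z (z outside [11, 19.5]); Taking the union: the 2 present regions are separate (no shared area or edge), so areas and boundary lengths simply add and each stays a separate island — 2 connected regions. The result has 2 disconnected regions.

2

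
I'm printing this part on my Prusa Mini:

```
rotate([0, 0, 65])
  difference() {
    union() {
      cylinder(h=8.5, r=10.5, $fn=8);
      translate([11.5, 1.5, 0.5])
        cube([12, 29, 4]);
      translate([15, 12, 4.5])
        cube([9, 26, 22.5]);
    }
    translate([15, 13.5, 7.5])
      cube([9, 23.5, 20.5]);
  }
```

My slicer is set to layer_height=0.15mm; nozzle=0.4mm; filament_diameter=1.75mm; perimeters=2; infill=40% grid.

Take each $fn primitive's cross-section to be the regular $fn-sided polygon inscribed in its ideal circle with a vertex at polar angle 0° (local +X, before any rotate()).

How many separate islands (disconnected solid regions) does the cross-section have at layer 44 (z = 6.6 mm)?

At z = 6.6 mm: the r=10.5 cylinder gives a regular 8-gon of circumradius 10.5 (constant along its height); the cube at (11.5, 1.5) is absent (z outside [0.5, 4.5]); the cube at (15, 12) (footprint 9×26) is included at this height; Taking the union: the 2 present regions are separate (no shared area or edge), so areas and boundary lengths simply add and each stays a separate island — 2 connected regions; the cube at (15, 13.5) does not reach this height (z outside [7.5, 28]); After the difference (first − rest): none of the subtracted shapes is present at this height, so that combined region is unchanged — 2 connected regions; (rotated 65° about Z; rotation is an isometry so areas/perimeters/island counts are preserved). Overall, the cross-section has 2 separate islands. Island count = 2.

2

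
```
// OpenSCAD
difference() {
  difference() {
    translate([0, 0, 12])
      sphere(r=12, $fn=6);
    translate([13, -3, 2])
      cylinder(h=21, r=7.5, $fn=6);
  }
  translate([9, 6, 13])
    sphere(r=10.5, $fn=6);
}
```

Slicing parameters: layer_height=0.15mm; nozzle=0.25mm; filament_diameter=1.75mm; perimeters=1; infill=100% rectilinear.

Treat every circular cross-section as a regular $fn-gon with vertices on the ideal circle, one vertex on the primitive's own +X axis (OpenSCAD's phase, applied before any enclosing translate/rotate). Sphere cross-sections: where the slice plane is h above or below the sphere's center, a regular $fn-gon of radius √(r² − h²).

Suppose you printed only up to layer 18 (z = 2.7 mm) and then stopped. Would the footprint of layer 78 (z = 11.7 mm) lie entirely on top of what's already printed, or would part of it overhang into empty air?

part overhangs

Compare the two slices. At z = 2.7: the r=12 sphere slices to a regular 6-gon of circumradius 7.584 (√(r²−h²) with h=9.3 from center) (area = (6/2)·7.584²·sin(360°/6) = 149.42 mm²); the r=7.5 cylinder at (13, -3) contributes a regular 6-gon of circumradius 7.5 (area = (6/2)·7.500²·sin(360°/6) = 146.14 mm²); Subtracting the remaining from the first: starting from the r=12 sphere (149.42 mm²), the r=7.5 cylinder at (13, -3) partially overlaps it — only the 1.16 mm² overlap (of its 146.14 mm²) is removed, clipping the outline — area = 148.25 mm²; the r=10.5 sphere at (9, 6) slices to a regular 6-gon of circumradius 2.040 (√(r²−h²) with h=10.3 from center) (area = (6/2)·2.040²·sin(360°/6) = 10.81 mm²); Taking the first minus the rest: starting from that combined region (148.25 mm²), the r=10.5 sphere at (9, 6) misses the remaining region (no effect) — area = 148.25 mm². At z = 11.7: the r=12 sphere contributes a regular 6-gon of circumradius √(12²−0.3²) = 11.996 (area = (6/2)·11.996²·sin(360°/6) = 373.89 mm²); the cylinder at (13, -3): section is a regular 6-gon, circumradius r=7.5 (area = (6/2)·7.500²·sin(360°/6) = 146.14 mm²); Subtracting the remaining from the first: starting from the r=12 sphere (373.89 mm²), the r=7.5 cylinder at (13, -3) partially overlaps it — only the 33.72 mm² overlap (of its 146.14 mm²) is removed, clipping the outline — area = 340.17 mm²; the sphere at (9, 6): section is a regular 6-gon, circumradius = √(r²−h²) = √(10.5²−1.3²) = 10.419 (area = (6/2)·10.419²·sin(360°/6) = 282.05 mm²); After the difference (first − rest): starting from the result so far (340.17 mm²), the r=10.5 sphere at (9, 6) partially overlaps it — only the 93.07 mm² overlap (of its 282.05 mm²) is removed, clipping the outline — area = 247.10 mm². Checking containment: at z = 11.7 the cross-section extends beyond the z = 2.7 cross-section by about 145.39 mm².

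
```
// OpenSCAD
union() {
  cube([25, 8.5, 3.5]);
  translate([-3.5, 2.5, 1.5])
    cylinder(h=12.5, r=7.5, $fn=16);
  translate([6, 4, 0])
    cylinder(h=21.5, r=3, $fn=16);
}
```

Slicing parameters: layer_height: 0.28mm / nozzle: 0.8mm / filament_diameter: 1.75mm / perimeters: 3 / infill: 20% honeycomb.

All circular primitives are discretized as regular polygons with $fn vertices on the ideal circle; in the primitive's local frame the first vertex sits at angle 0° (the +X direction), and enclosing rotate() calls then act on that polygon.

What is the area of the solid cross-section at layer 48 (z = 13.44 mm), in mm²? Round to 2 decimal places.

197.99 mm²

At z = 13.44 mm: the cube does not reach this height (z outside [0, 3.5]); the r=7.5 cylinder at (-3.5, 2.5) gives a regular 16-gon of circumradius 7.5 (constant along its height) (area = (16/2)·7.500²·sin(360°/16) = 172.21 mm²); the cylinder at (6, 4): section is a regular 16-gon, circumradius r=3 (area = (16/2)·3.000²·sin(360°/16) = 27.55 mm²); Combining (union): the regions partially overlap — summed areas 199.76 mm² minus the doubly-counted overlap 1.77 mm² gives 197.99 mm² — area = 197.99 mm². Overall, the cross-section is a single solid region. Net area = 197.99 mm².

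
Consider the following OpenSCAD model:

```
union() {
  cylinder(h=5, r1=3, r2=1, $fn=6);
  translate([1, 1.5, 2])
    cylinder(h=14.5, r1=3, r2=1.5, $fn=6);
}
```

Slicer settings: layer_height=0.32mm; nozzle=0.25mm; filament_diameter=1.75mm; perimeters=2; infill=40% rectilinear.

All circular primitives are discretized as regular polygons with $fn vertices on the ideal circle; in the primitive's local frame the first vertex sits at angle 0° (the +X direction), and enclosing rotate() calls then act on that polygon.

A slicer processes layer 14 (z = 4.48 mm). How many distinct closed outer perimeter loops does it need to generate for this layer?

1

At z = 4.48 mm: the cone (r1=3→r2=1) has section circumradius 1.208 here — a regular 6-gon; the cone at (1, 1.5) (r1=3→r2=1.5) has section circumradius 2.743 here — a regular 6-gon; Combining (union): the regions partially overlap (shared area 3.23 mm²), so overlapping operands fuse into one piece — 1 connected region. The result has 1 disconnected region.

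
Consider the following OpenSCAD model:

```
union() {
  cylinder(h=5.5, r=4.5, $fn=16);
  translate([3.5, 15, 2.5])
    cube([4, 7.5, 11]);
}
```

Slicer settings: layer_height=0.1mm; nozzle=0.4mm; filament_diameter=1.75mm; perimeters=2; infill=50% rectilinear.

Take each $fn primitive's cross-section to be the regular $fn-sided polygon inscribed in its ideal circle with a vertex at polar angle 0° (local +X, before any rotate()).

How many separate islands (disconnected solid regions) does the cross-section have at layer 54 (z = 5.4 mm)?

At z = 5.4 mm: the r=4.5 cylinder contributes a regular 16-gon of circumradius 4.5; the 4×7.5 cube at (3.5, 15) contributes its full rectangle; Merging all regions: the 2 present regions are separate (no shared area or edge), so areas and boundary lengths simply add and each stays a separate island — 2 connected regions. Overall, the cross-section has 2 separate islands. Island count = 2.

2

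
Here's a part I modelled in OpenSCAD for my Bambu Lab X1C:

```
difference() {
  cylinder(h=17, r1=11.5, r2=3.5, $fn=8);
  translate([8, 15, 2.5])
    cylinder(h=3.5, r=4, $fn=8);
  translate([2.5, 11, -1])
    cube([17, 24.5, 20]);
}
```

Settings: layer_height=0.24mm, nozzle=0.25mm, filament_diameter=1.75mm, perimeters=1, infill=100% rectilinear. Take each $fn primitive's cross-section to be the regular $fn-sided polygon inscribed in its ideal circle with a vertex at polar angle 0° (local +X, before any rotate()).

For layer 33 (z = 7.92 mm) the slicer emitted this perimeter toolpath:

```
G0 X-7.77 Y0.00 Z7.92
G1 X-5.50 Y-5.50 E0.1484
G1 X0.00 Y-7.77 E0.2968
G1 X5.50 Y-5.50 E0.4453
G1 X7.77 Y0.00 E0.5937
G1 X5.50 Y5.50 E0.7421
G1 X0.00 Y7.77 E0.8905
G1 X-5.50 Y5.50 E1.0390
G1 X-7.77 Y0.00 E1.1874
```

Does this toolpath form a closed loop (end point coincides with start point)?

Start point (G0): (-7.77, 0.00). End point (last G1): the path returns to the start — closed.

yes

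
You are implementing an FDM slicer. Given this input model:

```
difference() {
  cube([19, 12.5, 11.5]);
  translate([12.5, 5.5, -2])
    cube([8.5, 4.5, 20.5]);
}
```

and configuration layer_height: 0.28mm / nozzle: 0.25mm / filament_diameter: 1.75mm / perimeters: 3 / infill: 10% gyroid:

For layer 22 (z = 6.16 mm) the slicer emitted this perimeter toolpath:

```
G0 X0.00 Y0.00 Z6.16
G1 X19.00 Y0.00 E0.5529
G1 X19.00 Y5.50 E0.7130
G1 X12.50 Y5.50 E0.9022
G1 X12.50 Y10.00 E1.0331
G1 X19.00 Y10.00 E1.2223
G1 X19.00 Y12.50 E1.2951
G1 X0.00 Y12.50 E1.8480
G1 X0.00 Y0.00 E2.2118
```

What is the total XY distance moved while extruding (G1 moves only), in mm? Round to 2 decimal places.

76.00 mm

Sum the Euclidean lengths of each G1 segment: total = 76.00 mm.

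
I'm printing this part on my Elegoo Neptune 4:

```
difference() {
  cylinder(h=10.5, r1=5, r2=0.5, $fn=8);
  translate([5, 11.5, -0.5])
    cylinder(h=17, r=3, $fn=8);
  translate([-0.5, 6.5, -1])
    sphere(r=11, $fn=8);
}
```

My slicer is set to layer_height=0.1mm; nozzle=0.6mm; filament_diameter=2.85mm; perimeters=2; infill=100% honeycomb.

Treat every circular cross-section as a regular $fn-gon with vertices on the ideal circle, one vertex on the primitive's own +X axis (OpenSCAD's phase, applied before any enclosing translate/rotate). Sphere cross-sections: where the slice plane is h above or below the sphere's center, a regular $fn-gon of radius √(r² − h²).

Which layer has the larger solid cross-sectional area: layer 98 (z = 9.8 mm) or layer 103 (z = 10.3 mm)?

Layer 98 (z = 9.8): the cone: at t=0.933 of its height the radius interpolates to r₁+(r₂−r₁)t = 0.800, giving a regular 8-gon of that circumradius (area = (8/2)·0.800²·sin(360°/8) = 1.81 mm²); the r=3 cylinder at (5, 11.5) contributes a regular 8-gon of circumradius 3 (area = (8/2)·3.000²·sin(360°/8) = 25.46 mm²); the sphere at (-0.5, 6.5): section is a regular 8-gon, circumradius = √(r²−h²) = √(11²−10.8²) = 2.088 (area = (8/2)·2.088²·sin(360°/8) = 12.33 mm²); After the difference (first − rest): starting from the cone (1.81 mm²), the r=3 cylinder at (5, 11.5) misses the remaining region (no effect); the r=11 sphere at (-0.5, 6.5) misses the remaining region (no effect) — area = 1.81 mm². So its area = 1.81 mm². Layer 103 (z = 10.3): the cone (r1=5→r2=0.5) has section circumradius 0.586 here — a regular 8-gon (area = (8/2)·0.586²·sin(360°/8) = 0.97 mm²); the r=3 cylinder at (5, 11.5) contributes a regular 8-gon of circumradius 3 (area = (8/2)·3.000²·sin(360°/8) = 25.46 mm²); the sphere at (-0.5, 6.5) is absent (|z−center|=11.300 > r=11); Taking the first minus the rest: starting from the cone (0.97 mm²), the r=3 cylinder at (5, 11.5) misses the remaining region (no effect) — area = 0.97 mm². So its area = 0.97 mm². Layer 98 is larger (1.81 vs 0.97 mm²).

layer 98 (z = 9.8 mm)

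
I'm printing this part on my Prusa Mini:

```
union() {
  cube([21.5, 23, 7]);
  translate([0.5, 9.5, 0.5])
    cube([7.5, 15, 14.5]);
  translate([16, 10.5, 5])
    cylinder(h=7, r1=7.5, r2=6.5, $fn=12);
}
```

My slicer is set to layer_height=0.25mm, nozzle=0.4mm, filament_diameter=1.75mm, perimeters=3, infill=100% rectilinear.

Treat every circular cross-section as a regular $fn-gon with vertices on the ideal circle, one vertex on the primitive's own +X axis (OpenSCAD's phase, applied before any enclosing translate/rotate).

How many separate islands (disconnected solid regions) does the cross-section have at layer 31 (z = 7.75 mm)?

2

At z = 7.75 mm: the cube does not reach this height (z outside [0, 7]); the cube at (0.5, 9.5) is present — its section is the full 7.5×15 rectangle; the cone at (16, 10.5) contributes a regular 12-gon of circumradius 7.107 (interpolated between r1=7.5 and r2=6.5 at t=0.393); Merging all regions: the 2 present regions are separate (no shared area or edge), so areas and boundary lengths simply add and each stays a separate island — 2 connected regions. Overall, the cross-section has 2 separate islands. Island count = 2.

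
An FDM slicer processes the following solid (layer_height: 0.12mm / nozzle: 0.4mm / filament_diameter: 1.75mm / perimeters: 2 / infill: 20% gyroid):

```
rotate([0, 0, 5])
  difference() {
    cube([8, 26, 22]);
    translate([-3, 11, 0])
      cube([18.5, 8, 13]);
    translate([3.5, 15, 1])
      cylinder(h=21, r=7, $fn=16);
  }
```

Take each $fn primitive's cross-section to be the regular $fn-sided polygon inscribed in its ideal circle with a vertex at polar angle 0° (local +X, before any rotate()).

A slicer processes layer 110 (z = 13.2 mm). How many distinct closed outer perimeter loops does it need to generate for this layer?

At z = 13.2 mm: the 8×26 cube contributes its full rectangle; the cube at (-3, 11) is absent (z outside [0, 13]); the r=7 cylinder at (3.5, 15) contributes a regular 16-gon of circumradius 7; After the difference (first − rest): starting from the 8×26 cube, the r=7 cylinder at (3.5, 15) partially overlaps it — only the 103.66 mm² overlap (of its 150.01 mm²) is removed, clipping the outline — 2 connected regions; (rotated 5° about Z; rotation is an isometry so areas/perimeters/island counts are preserved). The result has 2 disconnected regions.

2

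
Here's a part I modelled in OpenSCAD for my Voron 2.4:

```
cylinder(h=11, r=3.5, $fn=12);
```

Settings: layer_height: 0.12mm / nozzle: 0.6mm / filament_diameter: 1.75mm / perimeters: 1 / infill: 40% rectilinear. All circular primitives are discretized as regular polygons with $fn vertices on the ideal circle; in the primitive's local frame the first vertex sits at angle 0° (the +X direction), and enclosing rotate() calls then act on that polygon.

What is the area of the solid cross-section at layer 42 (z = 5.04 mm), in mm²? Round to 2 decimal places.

36.75 mm²

At z = 5.04 mm: the cylinder: section is a regular 12-gon, circumradius r=3.5 (area = (12/2)·3.500²·sin(360°/12) = 36.75 mm²). Overall, the cross-section is a single solid region. Net area = 36.75 mm².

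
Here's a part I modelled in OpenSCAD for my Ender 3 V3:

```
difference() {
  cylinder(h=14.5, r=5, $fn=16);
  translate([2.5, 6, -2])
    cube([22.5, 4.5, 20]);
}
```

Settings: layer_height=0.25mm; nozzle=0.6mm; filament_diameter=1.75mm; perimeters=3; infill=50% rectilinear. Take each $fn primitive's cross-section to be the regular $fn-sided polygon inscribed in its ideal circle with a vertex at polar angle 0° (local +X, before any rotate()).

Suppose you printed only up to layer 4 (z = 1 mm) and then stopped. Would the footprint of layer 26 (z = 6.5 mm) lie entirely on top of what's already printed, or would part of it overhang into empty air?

Compare the two slices. At z = 1: the cylinder: section is a regular 16-gon, circumradius r=5 (area = (16/2)·5.000²·sin(360°/16) = 76.54 mm²); the cube at (2.5, 6) is present — its section is the full 22.5×4.5 rectangle (area 101.25 mm²); Subtracting the remaining from the first: starting from the r=5 cylinder (76.54 mm²), the 22.5×4.5 cube at (2.5, 6) misses the remaining region (no effect) — area = 76.54 mm². At z = 6.5: the r=5 cylinder gives a regular 16-gon of circumradius 5 (constant along its height) (area = (16/2)·5.000²·sin(360°/16) = 76.54 mm²); the cube at (2.5, 6) (footprint 22.5×4.5) is included at this height (area 101.25 mm²); Subtracting the remaining from the first: starting from the r=5 cylinder (76.54 mm²), the 22.5×4.5 cube at (2.5, 6) misses the remaining region (no effect) — area = 76.54 mm². Checking containment: the cross-section at z = 6.5 is a subset of the cross-section at z = 1.

entirely on top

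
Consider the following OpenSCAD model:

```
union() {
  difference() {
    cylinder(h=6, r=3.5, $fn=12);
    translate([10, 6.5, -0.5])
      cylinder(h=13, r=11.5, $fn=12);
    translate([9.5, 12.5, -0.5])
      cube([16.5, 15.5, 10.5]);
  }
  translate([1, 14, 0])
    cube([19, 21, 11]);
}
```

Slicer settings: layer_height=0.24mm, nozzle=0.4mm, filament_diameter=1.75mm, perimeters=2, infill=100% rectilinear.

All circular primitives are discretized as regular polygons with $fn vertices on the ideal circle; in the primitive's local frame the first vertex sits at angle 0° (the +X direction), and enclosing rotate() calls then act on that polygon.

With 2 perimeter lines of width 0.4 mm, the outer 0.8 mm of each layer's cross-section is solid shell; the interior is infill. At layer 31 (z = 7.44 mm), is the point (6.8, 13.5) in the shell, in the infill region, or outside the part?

outside

At z = 7.44 mm: the cylinder is not intersected at this z (z outside [0, 6]); the r=11.5 cylinder at (10, 6.5) gives a regular 12-gon of circumradius 11.5 (constant along its height); the cube at (9.5, 12.5) (footprint 16.5×15.5) is included at this height; After the difference (first − rest): the first operand is absent here, so nothing remains; the cube at (1, 14) is present — its section is the full 19×21 rectangle; Combining (union): only the 19×21 cube at (1, 14) is present, so the union is just that shape — 1 connected region. Overall, the cross-section is a single solid region. The nearest boundary edge runs (1.00, 14.00)→(20.00, 14.00); distance from the point to it = 0.50 mm. The point is not inside any of the regions above, so it lies outside the cross-section (0.50 mm from the nearest boundary).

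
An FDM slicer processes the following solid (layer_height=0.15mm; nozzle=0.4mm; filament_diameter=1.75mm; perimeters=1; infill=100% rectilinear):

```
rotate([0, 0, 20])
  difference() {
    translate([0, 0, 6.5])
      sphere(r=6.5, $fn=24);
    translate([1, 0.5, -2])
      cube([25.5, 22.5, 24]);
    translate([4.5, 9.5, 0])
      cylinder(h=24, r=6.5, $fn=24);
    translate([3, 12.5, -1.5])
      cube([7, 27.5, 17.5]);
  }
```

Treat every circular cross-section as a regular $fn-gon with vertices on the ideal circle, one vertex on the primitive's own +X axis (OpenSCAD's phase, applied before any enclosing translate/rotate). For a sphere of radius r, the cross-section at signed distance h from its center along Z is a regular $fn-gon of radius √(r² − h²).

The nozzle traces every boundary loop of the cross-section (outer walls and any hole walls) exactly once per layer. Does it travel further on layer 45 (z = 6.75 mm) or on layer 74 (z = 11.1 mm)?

Layer 45 (z = 6.75): the r=6.5 sphere contributes a regular 24-gon of circumradius √(6.5²−0.25²) = 6.495 (perimeter = 2·24·6.495·sin(180°/24) = 40.69 mm); the 25.5×22.5 cube at (1, 0.5) contributes its full rectangle (perimeter 96.00 mm); the r=6.5 cylinder at (4.5, 9.5) gives a regular 24-gon of circumradius 6.5 (constant along its height) (perimeter = 2·24·6.500·sin(180°/24) = 40.72 mm); the cube at (3, 12.5) is present — its section is the full 7×27.5 rectangle (perimeter 69.00 mm); Subtracting the remaining from the first: starting from the r=6.5 sphere, the 25.5×22.5 cube at (1, 0.5) partially overlaps it — only the 23.60 mm² overlap (of its 573.75 mm²) is removed, clipping the outline; the r=6.5 cylinder at (4.5, 9.5) partially overlaps it — only the 3.01 mm² overlap (of its 131.22 mm²) is removed, clipping the outline; the 7×27.5 cube at (3, 12.5) misses the remaining region (no effect) — boundary = 42.02 mm; (whole slice rotated 20° about Z — lengths, areas and connectivity unchanged). So its perimeter = 42.02 mm. Layer 74 (z = 11.1): the r=6.5 sphere slices to a regular 24-gon of circumradius 4.592 (√(r²−h²) with h=4.6 from center) (perimeter = 2·24·4.592·sin(180°/24) = 28.77 mm); the cube at (1, 0.5) is present — its section is the full 25.5×22.5 rectangle (perimeter 96.00 mm); the cylinder at (4.5, 9.5): section is a regular 24-gon, circumradius r=6.5 (perimeter = 2·24·6.500·sin(180°/24) = 40.72 mm); the cube at (3, 12.5) is present — its section is the full 7×27.5 rectangle (perimeter 69.00 mm); After the difference (first − rest): starting from the r=6.5 sphere, the 25.5×22.5 cube at (1, 0.5) partially overlaps it — only the 10.07 mm² overlap (of its 573.75 mm²) is removed, clipping the outline; the r=6.5 cylinder at (4.5, 9.5) partially overlaps it — only the 0.12 mm² overlap (of its 131.22 mm²) is removed, clipping the outline; the 7×27.5 cube at (3, 12.5) misses the remaining region (no effect) — boundary = 30.34 mm; (rotated 20° about Z; rotation is an isometry so areas/perimeters/island counts are preserved). So its perimeter = 30.34 mm. Layer 45 is larger (42.02 vs 30.34 mm).

layer 45 (z = 6.75 mm)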